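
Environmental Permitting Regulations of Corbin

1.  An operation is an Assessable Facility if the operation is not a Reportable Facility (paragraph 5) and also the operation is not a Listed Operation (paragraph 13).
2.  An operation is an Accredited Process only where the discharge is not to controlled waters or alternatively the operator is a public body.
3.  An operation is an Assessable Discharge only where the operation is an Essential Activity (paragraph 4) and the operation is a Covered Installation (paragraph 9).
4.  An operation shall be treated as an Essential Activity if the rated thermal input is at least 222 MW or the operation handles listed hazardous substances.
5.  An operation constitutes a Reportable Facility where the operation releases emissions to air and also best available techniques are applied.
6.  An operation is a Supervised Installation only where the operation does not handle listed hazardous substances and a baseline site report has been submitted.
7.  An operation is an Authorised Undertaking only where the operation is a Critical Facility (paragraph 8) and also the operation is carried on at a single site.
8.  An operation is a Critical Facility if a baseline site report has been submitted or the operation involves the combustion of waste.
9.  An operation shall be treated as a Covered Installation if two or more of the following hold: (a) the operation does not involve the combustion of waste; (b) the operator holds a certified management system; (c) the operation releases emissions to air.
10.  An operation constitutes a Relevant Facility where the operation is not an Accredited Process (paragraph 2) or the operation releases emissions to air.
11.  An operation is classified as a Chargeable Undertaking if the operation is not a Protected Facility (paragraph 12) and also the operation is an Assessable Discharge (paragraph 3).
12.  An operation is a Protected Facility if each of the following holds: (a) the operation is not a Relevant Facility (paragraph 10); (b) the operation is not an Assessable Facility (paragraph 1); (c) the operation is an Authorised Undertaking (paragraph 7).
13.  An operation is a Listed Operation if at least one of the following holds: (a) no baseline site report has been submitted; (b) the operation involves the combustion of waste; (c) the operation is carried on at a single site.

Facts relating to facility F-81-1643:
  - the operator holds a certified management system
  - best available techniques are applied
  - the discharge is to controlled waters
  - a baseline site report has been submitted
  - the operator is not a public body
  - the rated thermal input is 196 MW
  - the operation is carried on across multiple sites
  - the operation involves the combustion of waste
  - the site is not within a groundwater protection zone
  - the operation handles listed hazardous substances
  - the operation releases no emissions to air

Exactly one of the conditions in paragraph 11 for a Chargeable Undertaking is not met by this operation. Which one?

Assessable Discharge

Under paragraph 2: the discharge is not to controlled waters? no; or the operator is a public body? no. So the operation is not an Accredited Process.
Under paragraph 10: not an Accredited Process (paragraph 2)? yes; or the operation releases emissions to air? no. So the operation is a Relevant Facility.
Under paragraph 5: the operation releases emissions to air? no; and best available techniques are applied? yes. So the operation is not a Reportable Facility.
Under paragraph 13: no baseline site report has been submitted? no; or the operation involves the combustion of waste? yes; or the operation is carried on at a single site? no. So the operation is a Listed Operation.
Under paragraph 1: not a Reportable Facility (paragraph 5)? yes; and not a Listed Operation (paragraph 13)? no. So the operation is not an Assessable Facility.
Under paragraph 8: a baseline site report has been submitted? yes; or the operation involves the combustion of waste? yes. So the operation is a Critical Facility.
Under paragraph 7: Critical Facility (paragraph 8)? yes; and the operation is carried on at a single site? no. So the operation is not an Authorised Undertaking.
Under paragraph 12: not a Relevant Facility (paragraph 10)? no; and not an Assessable Facility (paragraph 1)? yes; and Authorised Undertaking (paragraph 7)? no. So the operation is not a Protected Facility.
Under paragraph 4: rated thermal input: 196 MW ≥ 222 MW? no; or the operation handles listed hazardous substances? yes. So the operation is an Essential Activity.
Under paragraph 9: the operation does not involve the combustion of waste? no; the operator holds a certified management system? yes; the operation releases emissions to air? no — 1 of 3 hold (need ≥2) → not satisfied.
Under paragraph 3: Essential Activity (paragraph 4)? yes; and Covered Installation (paragraph 9)? no. So the operation is not an Assessable Discharge.
Under paragraph 11: not a Protected Facility (paragraph 12)? yes; and Assessable Discharge (paragraph 3)? no. So the operation is not a Chargeable Undertaking.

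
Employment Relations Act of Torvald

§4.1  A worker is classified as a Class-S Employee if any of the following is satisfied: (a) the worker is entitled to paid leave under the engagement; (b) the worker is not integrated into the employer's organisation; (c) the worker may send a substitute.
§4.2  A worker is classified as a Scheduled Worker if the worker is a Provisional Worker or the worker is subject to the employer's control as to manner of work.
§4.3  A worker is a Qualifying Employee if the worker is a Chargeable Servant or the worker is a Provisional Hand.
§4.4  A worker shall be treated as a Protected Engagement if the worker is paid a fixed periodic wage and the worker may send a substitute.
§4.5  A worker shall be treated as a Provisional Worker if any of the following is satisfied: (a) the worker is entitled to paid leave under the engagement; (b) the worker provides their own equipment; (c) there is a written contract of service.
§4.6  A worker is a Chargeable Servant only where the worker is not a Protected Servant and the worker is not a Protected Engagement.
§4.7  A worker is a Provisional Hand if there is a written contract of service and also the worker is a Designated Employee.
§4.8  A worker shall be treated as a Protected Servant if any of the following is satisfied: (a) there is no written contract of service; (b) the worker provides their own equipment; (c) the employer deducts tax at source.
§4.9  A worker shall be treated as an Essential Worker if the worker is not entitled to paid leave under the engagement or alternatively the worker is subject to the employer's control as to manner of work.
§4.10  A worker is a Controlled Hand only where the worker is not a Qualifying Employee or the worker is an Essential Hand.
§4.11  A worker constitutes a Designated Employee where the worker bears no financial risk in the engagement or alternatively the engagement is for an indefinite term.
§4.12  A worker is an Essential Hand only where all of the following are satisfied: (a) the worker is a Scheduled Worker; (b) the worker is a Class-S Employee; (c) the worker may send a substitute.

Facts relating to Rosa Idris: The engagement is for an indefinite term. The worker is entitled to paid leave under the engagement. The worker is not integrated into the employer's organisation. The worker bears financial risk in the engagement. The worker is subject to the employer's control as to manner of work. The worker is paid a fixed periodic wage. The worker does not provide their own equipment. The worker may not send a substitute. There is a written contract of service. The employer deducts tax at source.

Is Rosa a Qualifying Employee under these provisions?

Yes

§4.8 — Protected Servant: [there is no written contract of service? no] OR [the worker provides their own equipment? no] OR [the employer deducts tax at source? yes] → satisfied.
§4.4 — Protected Engagement: [the worker is paid a fixed periodic wage? yes] AND [the worker may send a substitute? no] → not satisfied.
§4.6 — Chargeable Servant: [not a Protected Servant (§4.8)? no] AND [not a Protected Engagement (§4.4)? yes] → not satisfied.
§4.11 — Designated Employee: [the worker bears no financial risk in the engagement? no] OR [the engagement is for an indefinite term? yes] → satisfied.
§4.7 — Provisional Hand: [there is a written contract of service? yes] AND [Designated Employee (§4.11)? yes] → satisfied.
§4.3 — Qualifying Employee: [Chargeable Servant (§4.6)? no] OR [Provisional Hand (§4.7)? yes] → satisfied.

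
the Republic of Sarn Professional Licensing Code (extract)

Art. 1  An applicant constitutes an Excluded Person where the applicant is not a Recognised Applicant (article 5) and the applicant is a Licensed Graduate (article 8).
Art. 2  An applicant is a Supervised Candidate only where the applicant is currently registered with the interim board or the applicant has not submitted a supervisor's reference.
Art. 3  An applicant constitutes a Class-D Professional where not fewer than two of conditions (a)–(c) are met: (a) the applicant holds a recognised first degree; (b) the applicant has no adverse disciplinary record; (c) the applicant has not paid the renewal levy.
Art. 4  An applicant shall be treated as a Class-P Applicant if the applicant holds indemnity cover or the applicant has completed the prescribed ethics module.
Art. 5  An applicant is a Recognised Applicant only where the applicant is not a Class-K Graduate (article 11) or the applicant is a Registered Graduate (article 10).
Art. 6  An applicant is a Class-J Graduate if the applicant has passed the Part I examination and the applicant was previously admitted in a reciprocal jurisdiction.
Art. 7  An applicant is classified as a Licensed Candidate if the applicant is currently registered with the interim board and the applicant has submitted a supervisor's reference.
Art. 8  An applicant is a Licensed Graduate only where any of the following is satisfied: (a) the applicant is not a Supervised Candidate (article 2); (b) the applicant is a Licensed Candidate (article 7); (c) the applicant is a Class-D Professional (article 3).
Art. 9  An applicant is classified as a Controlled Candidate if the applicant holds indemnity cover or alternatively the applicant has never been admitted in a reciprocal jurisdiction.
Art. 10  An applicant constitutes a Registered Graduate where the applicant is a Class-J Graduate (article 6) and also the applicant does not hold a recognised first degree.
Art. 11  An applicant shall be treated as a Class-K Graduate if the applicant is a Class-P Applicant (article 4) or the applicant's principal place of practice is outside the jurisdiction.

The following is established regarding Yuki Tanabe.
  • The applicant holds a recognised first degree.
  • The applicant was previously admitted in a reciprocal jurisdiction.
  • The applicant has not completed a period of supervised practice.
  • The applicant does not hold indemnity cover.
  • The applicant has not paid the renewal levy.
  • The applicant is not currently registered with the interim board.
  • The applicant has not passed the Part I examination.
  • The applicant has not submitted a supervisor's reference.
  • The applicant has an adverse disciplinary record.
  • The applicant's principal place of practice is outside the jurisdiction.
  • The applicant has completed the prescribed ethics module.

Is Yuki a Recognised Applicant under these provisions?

article 4 — Class-P Applicant: [the applicant holds indemnity cover? no] OR [the applicant has completed the prescribed ethics module? yes] → satisfied.
article 11 — Class-K Graduate: [Class-P Applicant (article 4)? yes] OR [the applicant's principal place of practice is outside the jurisdiction? yes] → satisfied.
article 6 — Class-J Graduate: [the applicant has passed the Part I examination? no] AND [the applicant was previously admitted in a reciprocal jurisdiction? yes] → not satisfied.
article 10 — Registered Graduate: [Class-J Graduate (article 6)? no] AND [the applicant does not hold a recognised first degree? no] → not satisfied.
article 5 — Recognised Applicant: [not a Class-K Graduate (article 11)? no] OR [Registered Graduate (article 10)? no] → not satisfied.

No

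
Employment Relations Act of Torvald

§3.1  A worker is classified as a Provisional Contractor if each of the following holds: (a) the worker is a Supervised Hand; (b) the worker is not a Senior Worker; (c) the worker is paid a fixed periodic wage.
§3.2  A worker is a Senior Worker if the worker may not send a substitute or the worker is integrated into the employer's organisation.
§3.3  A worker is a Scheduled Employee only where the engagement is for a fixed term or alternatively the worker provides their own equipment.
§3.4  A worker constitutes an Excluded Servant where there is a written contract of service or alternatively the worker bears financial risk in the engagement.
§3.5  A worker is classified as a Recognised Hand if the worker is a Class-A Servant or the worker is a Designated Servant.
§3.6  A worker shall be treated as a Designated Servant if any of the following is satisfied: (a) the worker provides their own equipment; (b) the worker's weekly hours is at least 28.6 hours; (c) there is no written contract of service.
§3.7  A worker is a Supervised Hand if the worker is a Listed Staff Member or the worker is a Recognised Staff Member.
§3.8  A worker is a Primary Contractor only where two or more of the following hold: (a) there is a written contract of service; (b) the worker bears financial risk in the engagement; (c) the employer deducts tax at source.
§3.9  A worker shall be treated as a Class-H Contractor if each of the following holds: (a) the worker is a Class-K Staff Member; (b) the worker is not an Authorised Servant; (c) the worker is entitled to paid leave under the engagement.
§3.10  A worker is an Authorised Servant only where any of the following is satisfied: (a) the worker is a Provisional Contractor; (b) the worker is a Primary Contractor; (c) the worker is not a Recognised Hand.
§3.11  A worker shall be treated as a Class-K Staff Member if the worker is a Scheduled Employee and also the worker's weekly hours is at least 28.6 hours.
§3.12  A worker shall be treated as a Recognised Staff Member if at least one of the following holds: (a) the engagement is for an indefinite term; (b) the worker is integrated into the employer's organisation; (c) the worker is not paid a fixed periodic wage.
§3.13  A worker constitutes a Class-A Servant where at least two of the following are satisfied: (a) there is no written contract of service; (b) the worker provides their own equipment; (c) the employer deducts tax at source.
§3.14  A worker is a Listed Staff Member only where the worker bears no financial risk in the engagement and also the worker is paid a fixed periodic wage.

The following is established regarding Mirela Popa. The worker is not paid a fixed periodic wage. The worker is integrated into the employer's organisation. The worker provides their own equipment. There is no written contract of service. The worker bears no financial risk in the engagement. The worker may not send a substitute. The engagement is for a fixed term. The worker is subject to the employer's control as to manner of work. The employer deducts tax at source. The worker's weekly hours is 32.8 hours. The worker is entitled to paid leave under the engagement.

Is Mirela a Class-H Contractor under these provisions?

§3.3 — Scheduled Employee: [the engagement is for a fixed term? yes] OR [the worker provides their own equipment? yes] → satisfied.
§3.11 — Class-K Staff Member: [Scheduled Employee (§3.3)? yes] AND [worker's weekly hours: 32.8 hours ≥ 28.6 hours? yes] → satisfied.
§3.14 — Listed Staff Member: [the worker bears no financial risk in the engagement? yes] AND [the worker is paid a fixed periodic wage? no] → not satisfied.
§3.12 — Recognised Staff Member: [the engagement is for an indefinite term? no] OR [the worker is integrated into the employer's organisation? yes] OR [the worker is not paid a fixed periodic wage? yes] → satisfied.
§3.7 — Supervised Hand: [Listed Staff Member (§3.14)? no] OR [Recognised Staff Member (§3.12)? yes] → satisfied.
§3.2 — Senior Worker: [the worker may not send a substitute? yes] OR [the worker is integrated into the employer's organisation? yes] → satisfied.
§3.1 — Provisional Contractor: [Supervised Hand (§3.7)? yes] AND [not a Senior Worker (§3.2)? no] AND [the worker is paid a fixed periodic wage? no] → not satisfied.
§3.8 — Primary Contractor: there is a written contract of service? no; the worker bears financial risk in the engagement? no; the employer deducts tax at source? yes — 1 of 3 hold (need ≥2) → not satisfied.
§3.13 — Class-A Servant: there is no written contract of service? yes; the worker provides their own equipment? yes; the employer deducts tax at source? yes — 3 of 3 hold (need ≥2) → satisfied.
§3.6 — Designated Servant: [the worker provides their own equipment? yes] OR [worker's weekly hours: 32.8 hours ≥ 28.6 hours? yes] OR [there is no written contract of service? yes] → satisfied.
§3.5 — Recognised Hand: [Class-A Servant (§3.13)? yes] OR [Designated Servant (§3.6)? yes] → satisfied.
§3.10 — Authorised Servant: [Provisional Contractor (§3.1)? no] OR [Primary Contractor (§3.8)? no] OR [not a Recognised Hand (§3.5)? no] → not satisfied.
§3.9 — Class-H Contractor: [Class-K Staff Member (§3.11)? yes] AND [not an Authorised Servant (§3.10)? yes] AND [the worker is entitled to paid leave under the engagement? yes] → satisfied.

Yes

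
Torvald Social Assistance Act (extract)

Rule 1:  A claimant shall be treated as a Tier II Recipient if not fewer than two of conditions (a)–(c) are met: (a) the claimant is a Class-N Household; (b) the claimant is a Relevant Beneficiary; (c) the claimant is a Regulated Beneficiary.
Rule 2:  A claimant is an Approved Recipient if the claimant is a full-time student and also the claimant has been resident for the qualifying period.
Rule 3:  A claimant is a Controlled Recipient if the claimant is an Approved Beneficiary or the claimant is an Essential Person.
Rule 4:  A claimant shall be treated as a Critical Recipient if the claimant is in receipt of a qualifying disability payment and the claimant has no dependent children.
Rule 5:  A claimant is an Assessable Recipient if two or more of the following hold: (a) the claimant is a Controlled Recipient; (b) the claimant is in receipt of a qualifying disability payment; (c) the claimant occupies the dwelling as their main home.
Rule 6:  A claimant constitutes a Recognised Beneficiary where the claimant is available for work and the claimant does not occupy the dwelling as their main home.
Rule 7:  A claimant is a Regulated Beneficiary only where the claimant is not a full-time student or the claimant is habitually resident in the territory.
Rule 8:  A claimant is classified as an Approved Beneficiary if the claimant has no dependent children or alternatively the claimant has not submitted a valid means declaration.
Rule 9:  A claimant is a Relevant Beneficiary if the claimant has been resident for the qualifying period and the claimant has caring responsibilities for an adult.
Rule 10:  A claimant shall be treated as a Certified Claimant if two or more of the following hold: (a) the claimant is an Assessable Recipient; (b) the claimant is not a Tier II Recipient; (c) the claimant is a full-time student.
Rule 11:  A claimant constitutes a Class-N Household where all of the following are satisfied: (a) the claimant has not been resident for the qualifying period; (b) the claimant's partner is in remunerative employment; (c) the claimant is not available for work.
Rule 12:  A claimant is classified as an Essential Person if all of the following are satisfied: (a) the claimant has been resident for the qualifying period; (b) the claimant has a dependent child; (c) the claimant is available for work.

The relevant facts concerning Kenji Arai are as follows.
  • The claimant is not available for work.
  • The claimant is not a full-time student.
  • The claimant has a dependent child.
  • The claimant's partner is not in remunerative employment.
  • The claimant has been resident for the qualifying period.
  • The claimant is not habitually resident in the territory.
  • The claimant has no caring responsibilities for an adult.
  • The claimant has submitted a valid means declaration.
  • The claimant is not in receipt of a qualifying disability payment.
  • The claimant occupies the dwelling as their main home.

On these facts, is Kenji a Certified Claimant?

No

rule 8 — Approved Beneficiary: [the claimant has no dependent children? no] OR [the claimant has not submitted a valid means declaration? no] → not satisfied.
rule 12 — Essential Person: [the claimant has been resident for the qualifying period? yes] AND [the claimant has a dependent child? yes] AND [the claimant is available for work? no] → not satisfied.
rule 3 — Controlled Recipient: [Approved Beneficiary (rule 8)? no] OR [Essential Person (rule 12)? no] → not satisfied.
rule 5 — Assessable Recipient: Controlled Recipient (rule 3)? no; the claimant is in receipt of a qualifying disability payment? no; the claimant occupies the dwelling as their main home? yes — 1 of 3 hold (need ≥2) → not satisfied.
rule 11 — Class-N Household: [the claimant has not been resident for the qualifying period? no] AND [the claimant's partner is in remunerative employment? no] AND [the claimant is not available for work? yes] → not satisfied.
rule 9 — Relevant Beneficiary: [the claimant has been resident for the qualifying period? yes] AND [the claimant has caring responsibilities for an adult? no] → not satisfied.
rule 7 — Regulated Beneficiary: [the claimant is not a full-time student? yes] OR [the claimant is habitually resident in the territory? no] → satisfied.
rule 1 — Tier II Recipient: Class-N Household (rule 11)? no; Relevant Beneficiary (rule 9)? no; Regulated Beneficiary (rule 7)? yes — 1 of 3 hold (need ≥2) → not satisfied.
rule 10 — Certified Claimant: Assessable Recipient (rule 5)? no; not a Tier II Recipient (rule 1)? yes; the claimant is a full-time student? no — 1 of 3 hold (need ≥2) → not satisfied.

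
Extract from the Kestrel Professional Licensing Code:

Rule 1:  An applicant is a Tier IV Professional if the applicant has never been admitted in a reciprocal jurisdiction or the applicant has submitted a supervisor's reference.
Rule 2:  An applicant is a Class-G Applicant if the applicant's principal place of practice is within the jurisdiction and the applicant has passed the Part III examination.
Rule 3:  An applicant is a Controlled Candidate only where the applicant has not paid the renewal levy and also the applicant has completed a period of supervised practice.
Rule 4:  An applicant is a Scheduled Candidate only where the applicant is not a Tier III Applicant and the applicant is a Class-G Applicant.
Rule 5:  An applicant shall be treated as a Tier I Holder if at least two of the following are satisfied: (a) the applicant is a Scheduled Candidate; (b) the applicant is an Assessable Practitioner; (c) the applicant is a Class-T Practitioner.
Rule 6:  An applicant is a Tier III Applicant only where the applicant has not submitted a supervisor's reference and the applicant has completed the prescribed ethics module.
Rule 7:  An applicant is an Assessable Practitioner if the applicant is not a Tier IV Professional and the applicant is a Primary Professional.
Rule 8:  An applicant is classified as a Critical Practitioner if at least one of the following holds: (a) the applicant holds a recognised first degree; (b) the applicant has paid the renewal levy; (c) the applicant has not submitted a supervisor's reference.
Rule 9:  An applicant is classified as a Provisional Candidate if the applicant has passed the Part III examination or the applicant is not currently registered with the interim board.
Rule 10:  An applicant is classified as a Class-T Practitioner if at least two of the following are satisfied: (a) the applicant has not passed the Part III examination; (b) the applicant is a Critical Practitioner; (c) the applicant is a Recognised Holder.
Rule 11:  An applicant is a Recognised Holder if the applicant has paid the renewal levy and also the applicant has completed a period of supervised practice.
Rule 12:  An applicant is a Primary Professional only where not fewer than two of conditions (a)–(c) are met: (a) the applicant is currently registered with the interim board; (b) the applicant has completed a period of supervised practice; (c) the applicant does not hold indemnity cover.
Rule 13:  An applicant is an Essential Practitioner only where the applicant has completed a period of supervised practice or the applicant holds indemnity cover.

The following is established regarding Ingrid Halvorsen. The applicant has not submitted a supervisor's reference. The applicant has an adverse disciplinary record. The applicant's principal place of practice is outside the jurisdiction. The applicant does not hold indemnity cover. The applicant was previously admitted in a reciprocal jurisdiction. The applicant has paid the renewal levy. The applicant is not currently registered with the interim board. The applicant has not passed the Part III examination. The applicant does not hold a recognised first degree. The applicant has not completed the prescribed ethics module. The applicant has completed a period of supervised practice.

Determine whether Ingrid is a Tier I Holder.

rule 6 — Tier III Applicant: [the applicant has not submitted a supervisor's reference? yes] AND [the applicant has completed the prescribed ethics module? no] → not satisfied.
rule 2 — Class-G Applicant: [the applicant's principal place of practice is within the jurisdiction? no] AND [the applicant has passed the Part III examination? no] → not satisfied.
rule 4 — Scheduled Candidate: [not a Tier III Applicant (rule 6)? yes] AND [Class-G Applicant (rule 2)? no] → not satisfied.
rule 1 — Tier IV Professional: [the applicant has never been admitted in a reciprocal jurisdiction? no] OR [the applicant has submitted a supervisor's reference? no] → not satisfied.
rule 12 — Primary Professional: the applicant is currently registered with the interim board? no; the applicant has completed a period of supervised practice? yes; the applicant does not hold indemnity cover? yes — 2 of 3 hold (need ≥2) → satisfied.
rule 7 — Assessable Practitioner: [not a Tier IV Professional (rule 1)? yes] AND [Primary Professional (rule 12)? yes] → satisfied.
rule 8 — Critical Practitioner: [the applicant holds a recognised first degree? no] OR [the applicant has paid the renewal levy? yes] OR [the applicant has not submitted a supervisor's reference? yes] → satisfied.
rule 11 — Recognised Holder: [the applicant has paid the renewal levy? yes] AND [the applicant has completed a period of supervised practice? yes] → satisfied.
rule 10 — Class-T Practitioner: the applicant has not passed the Part III examination? yes; Critical Practitioner (rule 8)? yes; Recognised Holder (rule 11)? yes — 3 of 3 hold (need ≥2) → satisfied.
rule 5 — Tier I Holder: Scheduled Candidate (rule 4)? no; Assessable Practitioner (rule 7)? yes; Class-T Practitioner (rule 10)? yes — 2 of 3 hold (need ≥2) → satisfied.

Yes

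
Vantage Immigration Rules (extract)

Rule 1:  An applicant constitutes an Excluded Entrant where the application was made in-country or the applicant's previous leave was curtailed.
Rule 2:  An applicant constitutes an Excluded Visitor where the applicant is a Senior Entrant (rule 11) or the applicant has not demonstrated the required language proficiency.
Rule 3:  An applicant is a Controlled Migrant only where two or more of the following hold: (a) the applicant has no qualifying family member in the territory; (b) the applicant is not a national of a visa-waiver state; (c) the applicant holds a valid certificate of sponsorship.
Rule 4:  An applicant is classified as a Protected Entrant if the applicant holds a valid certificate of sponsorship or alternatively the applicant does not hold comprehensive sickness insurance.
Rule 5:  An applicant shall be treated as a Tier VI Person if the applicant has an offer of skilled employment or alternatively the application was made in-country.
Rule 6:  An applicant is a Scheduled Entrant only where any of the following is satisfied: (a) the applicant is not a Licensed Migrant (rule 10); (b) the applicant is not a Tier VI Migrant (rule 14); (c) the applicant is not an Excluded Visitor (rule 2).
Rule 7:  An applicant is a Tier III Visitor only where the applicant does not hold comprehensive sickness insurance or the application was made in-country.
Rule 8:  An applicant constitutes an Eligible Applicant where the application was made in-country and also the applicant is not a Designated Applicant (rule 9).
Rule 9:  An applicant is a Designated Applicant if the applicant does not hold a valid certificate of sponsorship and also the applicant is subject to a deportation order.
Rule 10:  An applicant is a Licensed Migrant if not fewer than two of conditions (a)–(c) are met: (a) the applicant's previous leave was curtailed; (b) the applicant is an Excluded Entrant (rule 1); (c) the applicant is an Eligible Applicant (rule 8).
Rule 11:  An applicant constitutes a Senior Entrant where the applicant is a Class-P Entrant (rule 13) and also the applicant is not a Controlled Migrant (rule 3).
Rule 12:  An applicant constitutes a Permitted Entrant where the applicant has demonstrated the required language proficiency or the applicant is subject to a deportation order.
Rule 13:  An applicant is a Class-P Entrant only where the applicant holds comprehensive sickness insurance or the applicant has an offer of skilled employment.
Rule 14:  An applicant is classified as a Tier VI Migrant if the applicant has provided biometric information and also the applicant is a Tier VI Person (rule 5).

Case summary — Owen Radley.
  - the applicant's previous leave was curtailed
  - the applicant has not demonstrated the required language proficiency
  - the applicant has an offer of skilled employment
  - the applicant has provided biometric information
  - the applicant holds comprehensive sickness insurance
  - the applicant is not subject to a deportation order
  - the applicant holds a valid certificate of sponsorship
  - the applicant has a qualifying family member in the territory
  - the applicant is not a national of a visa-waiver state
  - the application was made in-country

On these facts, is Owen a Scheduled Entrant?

No

rule 1 — Excluded Entrant: [the application was made in-country? yes] OR [the applicant's previous leave was curtailed? yes] → satisfied.
rule 9 — Designated Applicant: [the applicant does not hold a valid certificate of sponsorship? no] AND [the applicant is subject to a deportation order? no] → not satisfied.
rule 8 — Eligible Applicant: [the application was made in-country? yes] AND [not a Designated Applicant (rule 9)? yes] → satisfied.
rule 10 — Licensed Migrant: the applicant's previous leave was curtailed? yes; Excluded Entrant (rule 1)? yes; Eligible Applicant (rule 8)? yes — 3 of 3 hold (need ≥2) → satisfied.
rule 5 — Tier VI Person: [the applicant has an offer of skilled employment? yes] OR [the application was made in-country? yes] → satisfied.
rule 14 — Tier VI Migrant: [the applicant has provided biometric information? yes] AND [Tier VI Person (rule 5)? yes] → satisfied.
rule 13 — Class-P Entrant: [the applicant holds comprehensive sickness insurance? yes] OR [the applicant has an offer of skilled employment? yes] → satisfied.
rule 3 — Controlled Migrant: the applicant has no qualifying family member in the territory? no; the applicant is not a national of a visa-waiver state? yes; the applicant holds a valid certificate of sponsorship? yes — 2 of 3 hold (need ≥2) → satisfied.
rule 11 — Senior Entrant: [Class-P Entrant (rule 13)? yes] AND [not a Controlled Migrant (rule 3)? no] → not satisfied.
rule 2 — Excluded Visitor: [Senior Entrant (rule 11)? no] OR [the applicant has not demonstrated the required language proficiency? yes] → satisfied.
rule 6 — Scheduled Entrant: [not a Licensed Migrant (rule 10)? no] OR [not a Tier VI Migrant (rule 14)? no] OR [not an Excluded Visitor (rule 2)? no] → not satisfied.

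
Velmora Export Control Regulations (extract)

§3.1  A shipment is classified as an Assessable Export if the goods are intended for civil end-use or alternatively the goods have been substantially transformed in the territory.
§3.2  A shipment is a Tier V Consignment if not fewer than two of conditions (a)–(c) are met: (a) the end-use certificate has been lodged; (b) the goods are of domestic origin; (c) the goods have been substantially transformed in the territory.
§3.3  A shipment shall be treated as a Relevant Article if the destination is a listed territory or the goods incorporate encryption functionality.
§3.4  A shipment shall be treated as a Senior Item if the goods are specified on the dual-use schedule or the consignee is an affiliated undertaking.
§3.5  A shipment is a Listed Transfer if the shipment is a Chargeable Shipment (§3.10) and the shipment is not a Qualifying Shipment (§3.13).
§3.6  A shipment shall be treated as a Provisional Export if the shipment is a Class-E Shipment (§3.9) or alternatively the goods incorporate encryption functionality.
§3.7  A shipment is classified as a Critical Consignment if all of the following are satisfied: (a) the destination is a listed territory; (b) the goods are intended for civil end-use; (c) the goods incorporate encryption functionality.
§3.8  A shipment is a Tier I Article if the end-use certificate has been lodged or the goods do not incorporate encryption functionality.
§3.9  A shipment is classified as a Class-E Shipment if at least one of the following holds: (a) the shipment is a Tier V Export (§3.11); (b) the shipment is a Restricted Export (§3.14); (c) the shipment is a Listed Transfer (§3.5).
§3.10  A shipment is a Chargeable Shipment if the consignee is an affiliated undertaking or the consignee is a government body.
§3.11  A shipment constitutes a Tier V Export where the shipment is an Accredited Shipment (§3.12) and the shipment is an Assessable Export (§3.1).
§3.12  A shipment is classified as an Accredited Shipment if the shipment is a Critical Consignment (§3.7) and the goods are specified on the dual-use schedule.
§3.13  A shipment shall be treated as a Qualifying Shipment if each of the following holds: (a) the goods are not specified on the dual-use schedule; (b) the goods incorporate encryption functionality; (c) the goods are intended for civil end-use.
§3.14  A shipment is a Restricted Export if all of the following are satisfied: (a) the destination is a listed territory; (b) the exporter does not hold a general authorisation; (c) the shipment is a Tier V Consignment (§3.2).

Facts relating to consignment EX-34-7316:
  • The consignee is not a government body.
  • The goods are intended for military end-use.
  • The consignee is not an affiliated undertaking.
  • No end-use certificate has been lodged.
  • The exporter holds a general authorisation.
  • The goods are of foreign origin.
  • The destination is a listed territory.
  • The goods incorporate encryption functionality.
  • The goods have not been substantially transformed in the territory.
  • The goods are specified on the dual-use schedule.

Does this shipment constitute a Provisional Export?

§3.7 — Critical Consignment: [the destination is a listed territory? yes] AND [the goods are intended for civil end-use? no] AND [the goods incorporate encryption functionality? yes] → not satisfied.
§3.12 — Accredited Shipment: [Critical Consignment (§3.7)? no] AND [the goods are specified on the dual-use schedule? yes] → not satisfied.
§3.1 — Assessable Export: [the goods are intended for civil end-use? no] OR [the goods have been substantially transformed in the territory? no] → not satisfied.
§3.11 — Tier V Export: [Accredited Shipment (§3.12)? no] AND [Assessable Export (§3.1)? no] → not satisfied.
§3.2 — Tier V Consignment: the end-use certificate has been lodged? no; the goods are of domestic origin? no; the goods have been substantially transformed in the territory? no — 0 of 3 hold (need ≥2) → not satisfied.
§3.14 — Restricted Export: [the destination is a listed territory? yes] AND [the exporter does not hold a general authorisation? no] AND [Tier V Consignment (§3.2)? no] → not satisfied.
§3.10 — Chargeable Shipment: [the consignee is an affiliated undertaking? no] OR [the consignee is a government body? no] → not satisfied.
§3.13 — Qualifying Shipment: [the goods are not specified on the dual-use schedule? no] AND [the goods incorporate encryption functionality? yes] AND [the goods are intended for civil end-use? no] → not satisfied.
§3.5 — Listed Transfer: [Chargeable Shipment (§3.10)? no] AND [not a Qualifying Shipment (§3.13)? yes] → not satisfied.
§3.9 — Class-E Shipment: [Tier V Export (§3.11)? no] OR [Restricted Export (§3.14)? no] OR [Listed Transfer (§3.5)? no] → not satisfied.
§3.6 — Provisional Export: [Class-E Shipment (§3.9)? no] OR [the goods incorporate encryption functionality? yes] → satisfied.

Yes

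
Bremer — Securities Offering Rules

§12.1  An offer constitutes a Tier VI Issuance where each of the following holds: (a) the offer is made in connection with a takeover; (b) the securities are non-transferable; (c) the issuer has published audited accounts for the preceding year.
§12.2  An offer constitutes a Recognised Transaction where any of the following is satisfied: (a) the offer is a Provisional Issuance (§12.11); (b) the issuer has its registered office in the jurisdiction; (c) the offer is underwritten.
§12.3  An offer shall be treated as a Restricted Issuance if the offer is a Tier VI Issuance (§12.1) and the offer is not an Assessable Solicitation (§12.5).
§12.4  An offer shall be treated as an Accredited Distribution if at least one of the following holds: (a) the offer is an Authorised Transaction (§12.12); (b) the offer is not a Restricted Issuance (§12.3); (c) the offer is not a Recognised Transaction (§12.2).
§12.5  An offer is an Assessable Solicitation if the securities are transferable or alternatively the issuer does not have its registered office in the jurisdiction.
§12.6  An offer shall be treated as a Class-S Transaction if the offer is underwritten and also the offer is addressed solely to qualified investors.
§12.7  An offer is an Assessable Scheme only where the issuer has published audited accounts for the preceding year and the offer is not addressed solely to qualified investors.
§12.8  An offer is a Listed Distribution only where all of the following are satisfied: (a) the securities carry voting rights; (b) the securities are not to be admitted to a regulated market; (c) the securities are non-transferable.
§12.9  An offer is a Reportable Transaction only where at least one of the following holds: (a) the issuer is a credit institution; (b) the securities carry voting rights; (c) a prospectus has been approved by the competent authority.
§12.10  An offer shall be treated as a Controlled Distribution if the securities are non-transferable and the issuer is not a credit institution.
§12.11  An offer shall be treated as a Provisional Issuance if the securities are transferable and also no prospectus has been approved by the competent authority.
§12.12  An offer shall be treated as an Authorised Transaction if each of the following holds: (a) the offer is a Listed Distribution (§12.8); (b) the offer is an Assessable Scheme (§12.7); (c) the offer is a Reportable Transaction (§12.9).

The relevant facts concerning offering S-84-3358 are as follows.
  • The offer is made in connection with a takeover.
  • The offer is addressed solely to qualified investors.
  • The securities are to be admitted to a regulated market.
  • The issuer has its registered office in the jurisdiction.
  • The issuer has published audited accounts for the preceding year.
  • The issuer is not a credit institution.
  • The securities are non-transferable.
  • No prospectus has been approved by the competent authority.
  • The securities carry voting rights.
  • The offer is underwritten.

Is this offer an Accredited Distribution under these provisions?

No

§12.8 — Listed Distribution: [the securities carry voting rights? yes] AND [the securities are not to be admitted to a regulated market? no] AND [the securities are non-transferable? yes] → not satisfied.
§12.7 — Assessable Scheme: [the issuer has published audited accounts for the preceding year? yes] AND [the offer is not addressed solely to qualified investors? no] → not satisfied.
§12.9 — Reportable Transaction: [the issuer is a credit institution? no] OR [the securities carry voting rights? yes] OR [a prospectus has been approved by the competent authority? no] → satisfied.
§12.12 — Authorised Transaction: [Listed Distribution (§12.8)? no] AND [Assessable Scheme (§12.7)? no] AND [Reportable Transaction (§12.9)? yes] → not satisfied.
§12.1 — Tier VI Issuance: [the offer is made in connection with a takeover? yes] AND [the securities are non-transferable? yes] AND [the issuer has published audited accounts for the preceding year? yes] → satisfied.
§12.5 — Assessable Solicitation: [the securities are transferable? no] OR [the issuer does not have its registered office in the jurisdiction? no] → not satisfied.
§12.3 — Restricted Issuance: [Tier VI Issuance (§12.1)? yes] AND [not an Assessable Solicitation (§12.5)? yes] → satisfied.
§12.11 — Provisional Issuance: [the securities are transferable? no] AND [no prospectus has been approved by the competent authority? yes] → not satisfied.
§12.2 — Recognised Transaction: [Provisional Issuance (§12.11)? no] OR [the issuer has its registered office in the jurisdiction? yes] OR [the offer is underwritten? yes] → satisfied.
§12.4 — Accredited Distribution: [Authorised Transaction (§12.12)? no] OR [not a Restricted Issuance (§12.3)? no] OR [not a Recognised Transaction (§12.2)? no] → not satisfied.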